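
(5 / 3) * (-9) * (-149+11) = 2070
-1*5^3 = -125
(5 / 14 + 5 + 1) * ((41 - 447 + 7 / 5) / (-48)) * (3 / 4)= 25721 / 640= 40.19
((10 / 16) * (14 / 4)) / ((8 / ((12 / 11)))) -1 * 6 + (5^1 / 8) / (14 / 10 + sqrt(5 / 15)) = -110877 / 21472 -125 * sqrt(3) / 976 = -5.39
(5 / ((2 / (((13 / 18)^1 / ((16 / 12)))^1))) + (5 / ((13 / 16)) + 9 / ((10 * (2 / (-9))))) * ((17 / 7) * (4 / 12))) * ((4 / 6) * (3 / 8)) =22257 / 29120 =0.76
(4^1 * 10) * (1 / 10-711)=-28436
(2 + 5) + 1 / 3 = 22 / 3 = 7.33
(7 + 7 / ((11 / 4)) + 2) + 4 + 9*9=1062 / 11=96.55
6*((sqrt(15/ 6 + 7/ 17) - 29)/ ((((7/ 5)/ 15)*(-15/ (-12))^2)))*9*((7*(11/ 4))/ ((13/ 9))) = -1860408/ 13 + 96228*sqrt(374)/ 221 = -134687.67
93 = 93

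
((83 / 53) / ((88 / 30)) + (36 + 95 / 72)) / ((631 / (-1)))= -1588931 / 26486856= -0.06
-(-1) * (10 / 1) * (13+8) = 210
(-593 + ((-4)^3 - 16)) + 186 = -487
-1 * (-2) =2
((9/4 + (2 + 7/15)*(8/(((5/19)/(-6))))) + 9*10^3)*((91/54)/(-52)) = -5986631/21600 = -277.16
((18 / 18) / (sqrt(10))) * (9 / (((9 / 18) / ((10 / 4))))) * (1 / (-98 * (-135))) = sqrt(10) / 2940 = 0.00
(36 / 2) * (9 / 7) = 162 / 7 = 23.14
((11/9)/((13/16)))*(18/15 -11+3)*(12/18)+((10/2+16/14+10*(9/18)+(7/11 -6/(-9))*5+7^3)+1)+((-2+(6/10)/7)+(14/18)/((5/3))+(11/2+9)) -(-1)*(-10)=19345441/54054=357.89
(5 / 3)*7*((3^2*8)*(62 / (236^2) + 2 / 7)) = 838695 / 3481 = 240.94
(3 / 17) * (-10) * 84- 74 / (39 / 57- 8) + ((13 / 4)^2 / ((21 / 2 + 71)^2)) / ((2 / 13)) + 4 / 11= -761029115091 / 5524864136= -137.75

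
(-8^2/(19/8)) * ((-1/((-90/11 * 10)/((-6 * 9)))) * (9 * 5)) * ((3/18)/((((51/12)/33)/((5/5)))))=1035.73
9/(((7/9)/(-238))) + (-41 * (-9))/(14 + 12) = -71235/26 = -2739.81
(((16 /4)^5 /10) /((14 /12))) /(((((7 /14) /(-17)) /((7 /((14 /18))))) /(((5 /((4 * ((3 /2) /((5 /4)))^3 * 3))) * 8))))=-1088000 /21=-51809.52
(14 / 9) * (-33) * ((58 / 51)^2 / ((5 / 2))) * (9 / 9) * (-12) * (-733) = -3037880384 / 13005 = -233593.26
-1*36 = -36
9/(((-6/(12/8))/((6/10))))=-1.35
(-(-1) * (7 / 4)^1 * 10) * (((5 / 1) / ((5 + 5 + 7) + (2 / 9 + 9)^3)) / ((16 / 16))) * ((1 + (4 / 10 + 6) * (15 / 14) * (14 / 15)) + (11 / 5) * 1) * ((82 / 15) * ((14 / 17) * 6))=28.31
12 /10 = 6 /5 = 1.20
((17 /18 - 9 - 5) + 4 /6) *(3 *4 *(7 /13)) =-3122 /39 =-80.05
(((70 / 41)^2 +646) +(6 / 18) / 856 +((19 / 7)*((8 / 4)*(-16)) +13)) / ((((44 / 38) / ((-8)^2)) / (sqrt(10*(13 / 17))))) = 1320645175732*sqrt(2210) / 706337709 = 87896.16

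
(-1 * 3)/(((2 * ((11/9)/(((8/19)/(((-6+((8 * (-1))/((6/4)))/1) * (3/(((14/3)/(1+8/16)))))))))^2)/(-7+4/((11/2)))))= 1298304/138861899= 0.01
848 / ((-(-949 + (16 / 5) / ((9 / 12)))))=0.90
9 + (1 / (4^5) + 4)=13313 / 1024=13.00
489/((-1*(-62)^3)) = 489/238328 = 0.00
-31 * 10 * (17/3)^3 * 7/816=-313565/648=-483.90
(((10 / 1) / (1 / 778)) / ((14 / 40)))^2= 24211360000 / 49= 494109387.76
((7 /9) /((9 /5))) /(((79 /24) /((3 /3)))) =0.13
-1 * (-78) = 78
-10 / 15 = -2 / 3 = -0.67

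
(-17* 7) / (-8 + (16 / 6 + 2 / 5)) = 1785 / 74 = 24.12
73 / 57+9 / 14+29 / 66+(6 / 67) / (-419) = 97039583 / 41070799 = 2.36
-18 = -18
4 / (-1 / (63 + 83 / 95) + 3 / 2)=24272 / 9007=2.69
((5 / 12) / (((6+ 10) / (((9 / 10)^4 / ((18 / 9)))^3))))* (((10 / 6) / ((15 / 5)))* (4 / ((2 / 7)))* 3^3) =1977006755367 / 10240000000000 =0.19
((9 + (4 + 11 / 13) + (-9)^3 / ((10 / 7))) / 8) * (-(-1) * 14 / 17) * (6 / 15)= -451773 / 22100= -20.44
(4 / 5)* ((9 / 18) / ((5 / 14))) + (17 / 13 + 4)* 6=10714 / 325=32.97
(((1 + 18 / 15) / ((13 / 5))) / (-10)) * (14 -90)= 418 / 65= 6.43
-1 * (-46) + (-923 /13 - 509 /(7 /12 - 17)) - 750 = -146567 /197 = -743.99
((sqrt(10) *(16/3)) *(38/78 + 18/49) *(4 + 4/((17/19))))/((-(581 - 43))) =-209024 *sqrt(10)/2913001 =-0.23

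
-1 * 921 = -921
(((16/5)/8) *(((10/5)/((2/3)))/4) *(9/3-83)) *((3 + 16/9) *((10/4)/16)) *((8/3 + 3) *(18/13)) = -3655/26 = -140.58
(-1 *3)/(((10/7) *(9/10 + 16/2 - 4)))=-3/7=-0.43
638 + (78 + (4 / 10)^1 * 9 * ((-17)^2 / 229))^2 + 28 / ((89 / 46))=871125336566 / 116681225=7465.86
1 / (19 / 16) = 16 / 19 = 0.84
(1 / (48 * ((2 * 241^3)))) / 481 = 1 / 646349529696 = 0.00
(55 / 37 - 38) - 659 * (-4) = 96181 / 37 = 2599.49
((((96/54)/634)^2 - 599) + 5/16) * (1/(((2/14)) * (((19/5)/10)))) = -13644629877725/1237220568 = -11028.45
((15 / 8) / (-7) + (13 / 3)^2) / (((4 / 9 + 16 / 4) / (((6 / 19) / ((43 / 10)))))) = 1473 / 4816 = 0.31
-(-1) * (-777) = -777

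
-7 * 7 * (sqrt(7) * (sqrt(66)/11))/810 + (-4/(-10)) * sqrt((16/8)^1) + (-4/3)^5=-1024/243-49 * sqrt(462)/8910 + 2 * sqrt(2)/5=-3.77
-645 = -645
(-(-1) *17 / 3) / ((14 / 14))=17 / 3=5.67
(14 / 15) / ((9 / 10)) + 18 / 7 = 682 / 189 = 3.61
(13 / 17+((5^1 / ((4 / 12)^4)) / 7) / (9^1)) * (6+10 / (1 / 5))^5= 67346628608 / 17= 3961566388.71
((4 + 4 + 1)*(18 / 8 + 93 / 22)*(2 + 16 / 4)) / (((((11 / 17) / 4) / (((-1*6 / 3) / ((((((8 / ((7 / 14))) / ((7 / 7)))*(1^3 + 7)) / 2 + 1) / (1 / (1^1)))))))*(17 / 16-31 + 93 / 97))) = 162419904 / 70745675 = 2.30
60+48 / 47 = 2868 / 47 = 61.02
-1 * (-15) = 15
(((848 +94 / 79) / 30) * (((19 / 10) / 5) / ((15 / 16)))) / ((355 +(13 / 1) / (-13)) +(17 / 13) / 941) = 364739128 / 11253599375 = 0.03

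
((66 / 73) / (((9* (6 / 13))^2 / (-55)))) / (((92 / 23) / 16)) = -11.53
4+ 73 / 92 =4.79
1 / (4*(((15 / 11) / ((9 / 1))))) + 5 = 133 / 20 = 6.65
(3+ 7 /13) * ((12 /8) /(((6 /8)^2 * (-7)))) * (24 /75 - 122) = 28704 /175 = 164.02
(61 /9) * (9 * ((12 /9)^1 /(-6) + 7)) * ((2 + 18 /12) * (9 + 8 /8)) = 130235 /9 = 14470.56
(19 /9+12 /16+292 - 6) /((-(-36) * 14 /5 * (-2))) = -51995 /36288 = -1.43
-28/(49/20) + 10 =-10/7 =-1.43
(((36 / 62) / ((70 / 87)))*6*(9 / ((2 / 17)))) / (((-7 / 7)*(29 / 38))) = -470934 / 1085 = -434.04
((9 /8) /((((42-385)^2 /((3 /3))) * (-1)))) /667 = -9 /627775064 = -0.00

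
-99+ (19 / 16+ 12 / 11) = -17023 / 176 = -96.72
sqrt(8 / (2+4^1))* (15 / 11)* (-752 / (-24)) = 940* sqrt(3) / 33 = 49.34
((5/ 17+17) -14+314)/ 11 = 5394/ 187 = 28.84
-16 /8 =-2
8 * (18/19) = 144/19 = 7.58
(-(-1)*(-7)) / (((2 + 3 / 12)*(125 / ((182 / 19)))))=-5096 / 21375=-0.24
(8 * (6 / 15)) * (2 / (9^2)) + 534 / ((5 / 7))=747.68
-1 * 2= -2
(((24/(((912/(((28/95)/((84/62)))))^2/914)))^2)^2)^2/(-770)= -1383938215451140817197352119533663674079286081/180932285412374947541814168752622577166970637790210615700000000000000000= -0.00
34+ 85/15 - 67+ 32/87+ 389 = 10499/29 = 362.03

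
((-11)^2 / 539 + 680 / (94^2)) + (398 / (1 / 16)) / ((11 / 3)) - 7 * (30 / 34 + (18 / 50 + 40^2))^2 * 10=-7719698004519636501 / 43012267375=-179476658.07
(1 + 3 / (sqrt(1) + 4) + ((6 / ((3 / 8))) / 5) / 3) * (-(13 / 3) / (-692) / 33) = 26 / 51381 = 0.00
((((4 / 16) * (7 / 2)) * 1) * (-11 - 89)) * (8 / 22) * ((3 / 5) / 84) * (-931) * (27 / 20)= 25137 / 88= 285.65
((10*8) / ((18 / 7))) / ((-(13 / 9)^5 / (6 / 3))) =-3674160 / 371293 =-9.90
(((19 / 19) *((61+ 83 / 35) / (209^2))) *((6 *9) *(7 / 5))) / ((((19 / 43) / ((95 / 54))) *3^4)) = 95374 / 17690805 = 0.01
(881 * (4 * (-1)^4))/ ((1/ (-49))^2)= 8461124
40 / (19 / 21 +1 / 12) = 3360 / 83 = 40.48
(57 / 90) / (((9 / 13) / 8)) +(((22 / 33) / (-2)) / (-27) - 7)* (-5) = 17114 / 405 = 42.26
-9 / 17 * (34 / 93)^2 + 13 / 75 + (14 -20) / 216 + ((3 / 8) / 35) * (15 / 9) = 1121899 / 12108600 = 0.09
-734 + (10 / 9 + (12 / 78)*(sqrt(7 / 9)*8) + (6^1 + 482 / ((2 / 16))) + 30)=16*sqrt(7) / 39 + 28432 / 9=3160.20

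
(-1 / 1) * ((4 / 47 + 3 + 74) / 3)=-3623 / 141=-25.70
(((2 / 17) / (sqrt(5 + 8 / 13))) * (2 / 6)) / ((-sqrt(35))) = -2 * sqrt(33215) / 130305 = -0.00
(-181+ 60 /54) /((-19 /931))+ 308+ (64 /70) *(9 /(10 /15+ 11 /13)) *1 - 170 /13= 2202209729 /241605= 9114.92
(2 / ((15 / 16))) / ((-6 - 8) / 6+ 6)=32 / 55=0.58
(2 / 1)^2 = 4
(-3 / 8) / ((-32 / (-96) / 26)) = -29.25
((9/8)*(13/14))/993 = 39/37072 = 0.00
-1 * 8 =-8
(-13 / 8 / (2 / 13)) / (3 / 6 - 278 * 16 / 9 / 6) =0.13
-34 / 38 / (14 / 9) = -153 / 266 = -0.58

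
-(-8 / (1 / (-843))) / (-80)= 843 / 10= 84.30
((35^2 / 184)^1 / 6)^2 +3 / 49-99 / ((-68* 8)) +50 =52260631529 / 1015273728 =51.47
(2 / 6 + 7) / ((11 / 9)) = 6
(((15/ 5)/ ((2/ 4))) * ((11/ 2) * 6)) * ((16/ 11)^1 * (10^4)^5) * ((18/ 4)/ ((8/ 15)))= 243000000000000000000000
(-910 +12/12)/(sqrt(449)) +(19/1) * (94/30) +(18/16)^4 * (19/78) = 95724223/1597440 - 909 * sqrt(449)/449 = 17.03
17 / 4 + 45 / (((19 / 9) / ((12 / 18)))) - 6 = 947 / 76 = 12.46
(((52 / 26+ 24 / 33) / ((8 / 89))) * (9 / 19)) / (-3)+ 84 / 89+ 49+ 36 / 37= 46.13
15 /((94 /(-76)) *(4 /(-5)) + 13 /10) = 190 /29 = 6.55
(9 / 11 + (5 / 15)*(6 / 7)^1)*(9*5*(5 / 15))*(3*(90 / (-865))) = -5.17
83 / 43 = 1.93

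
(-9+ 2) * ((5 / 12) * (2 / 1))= -35 / 6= -5.83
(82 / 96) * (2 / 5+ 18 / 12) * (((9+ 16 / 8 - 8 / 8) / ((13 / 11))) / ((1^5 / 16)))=8569 / 39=219.72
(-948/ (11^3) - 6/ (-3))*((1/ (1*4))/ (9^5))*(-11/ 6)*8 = -0.00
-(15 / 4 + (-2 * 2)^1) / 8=1 / 32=0.03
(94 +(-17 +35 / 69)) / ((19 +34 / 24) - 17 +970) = 21392 / 268663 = 0.08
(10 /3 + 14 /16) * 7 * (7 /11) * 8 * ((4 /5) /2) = 9898 /165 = 59.99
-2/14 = -1/7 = -0.14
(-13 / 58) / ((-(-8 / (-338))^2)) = 371293 / 928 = 400.10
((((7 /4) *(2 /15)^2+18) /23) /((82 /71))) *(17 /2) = 4896799 /848700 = 5.77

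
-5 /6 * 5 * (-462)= 1925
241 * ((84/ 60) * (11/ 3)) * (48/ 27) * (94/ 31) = 27909728/ 4185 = 6668.99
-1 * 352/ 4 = -88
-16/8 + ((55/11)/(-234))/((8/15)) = -2.04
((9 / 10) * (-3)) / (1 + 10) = -27 / 110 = -0.25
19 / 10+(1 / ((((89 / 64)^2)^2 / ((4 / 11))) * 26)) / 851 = 1.90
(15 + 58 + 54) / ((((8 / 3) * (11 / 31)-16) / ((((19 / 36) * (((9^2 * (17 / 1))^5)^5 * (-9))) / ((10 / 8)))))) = 667403956465500888312533601289988483176287142747040011408178790366084426755197496313 / 7000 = 95343422352214412616076230000000000000000000000000000000000000000000000000000000.00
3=3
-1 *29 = -29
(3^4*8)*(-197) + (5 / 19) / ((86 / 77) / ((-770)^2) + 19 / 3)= -1051939108981506 / 8240423101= -127655.96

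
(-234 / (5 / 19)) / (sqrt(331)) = -4446* sqrt(331) / 1655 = -48.87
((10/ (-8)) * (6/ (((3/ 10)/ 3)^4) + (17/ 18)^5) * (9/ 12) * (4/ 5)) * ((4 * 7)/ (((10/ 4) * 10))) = -793628498999/ 15746400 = -50400.63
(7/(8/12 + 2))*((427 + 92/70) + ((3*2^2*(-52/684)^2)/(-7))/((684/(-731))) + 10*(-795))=-109695724547/5555790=-19744.40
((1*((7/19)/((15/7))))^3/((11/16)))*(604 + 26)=26353376/5658675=4.66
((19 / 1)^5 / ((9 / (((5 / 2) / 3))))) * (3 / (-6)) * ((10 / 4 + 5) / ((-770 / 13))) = 160946435 / 11088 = 14515.37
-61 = -61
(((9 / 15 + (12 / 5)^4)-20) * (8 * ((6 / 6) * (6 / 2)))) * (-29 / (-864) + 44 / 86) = 34883161 / 193500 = 180.27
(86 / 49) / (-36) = -43 / 882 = -0.05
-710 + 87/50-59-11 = -38913/50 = -778.26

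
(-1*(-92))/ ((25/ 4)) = 368/ 25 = 14.72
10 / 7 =1.43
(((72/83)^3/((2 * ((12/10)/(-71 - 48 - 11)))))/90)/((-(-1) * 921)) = -74880/175538609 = -0.00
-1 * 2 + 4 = 2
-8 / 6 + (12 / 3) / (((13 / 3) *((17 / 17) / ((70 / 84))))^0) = 8 / 3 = 2.67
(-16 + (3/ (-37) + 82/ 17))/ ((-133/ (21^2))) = 446103/ 11951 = 37.33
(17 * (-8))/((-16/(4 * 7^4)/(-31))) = -2530654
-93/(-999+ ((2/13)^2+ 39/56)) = 880152/9447721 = 0.09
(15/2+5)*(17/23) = 425/46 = 9.24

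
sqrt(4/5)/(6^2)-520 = -520 + sqrt(5)/90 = -519.98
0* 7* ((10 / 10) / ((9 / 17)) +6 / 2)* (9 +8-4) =0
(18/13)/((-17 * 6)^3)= -1/766428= -0.00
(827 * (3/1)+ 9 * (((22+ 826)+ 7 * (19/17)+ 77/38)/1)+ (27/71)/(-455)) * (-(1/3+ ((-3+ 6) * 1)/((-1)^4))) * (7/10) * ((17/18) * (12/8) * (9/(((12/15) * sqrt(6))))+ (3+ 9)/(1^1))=-425796986766/1490645-70966164461 * sqrt(6)/1122368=-440524.83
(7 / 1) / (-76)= -7 / 76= -0.09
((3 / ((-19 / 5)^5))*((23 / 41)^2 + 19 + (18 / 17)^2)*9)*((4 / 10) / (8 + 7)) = -0.02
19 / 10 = 1.90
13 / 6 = 2.17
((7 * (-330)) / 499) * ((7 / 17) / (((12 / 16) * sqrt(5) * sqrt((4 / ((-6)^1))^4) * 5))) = -9702 * sqrt(5) / 42415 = -0.51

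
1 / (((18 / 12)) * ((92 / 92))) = 2 / 3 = 0.67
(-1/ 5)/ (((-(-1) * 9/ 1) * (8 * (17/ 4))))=-1/ 1530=-0.00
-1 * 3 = -3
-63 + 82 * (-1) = -145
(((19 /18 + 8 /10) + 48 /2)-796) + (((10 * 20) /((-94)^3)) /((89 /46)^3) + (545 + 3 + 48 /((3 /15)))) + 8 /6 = 126402358927049 /6587279683830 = 19.19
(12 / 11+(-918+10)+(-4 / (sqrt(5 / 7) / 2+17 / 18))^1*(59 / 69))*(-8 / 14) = 746200816 / 1432739 - 25488*sqrt(35) / 130249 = 519.66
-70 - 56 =-126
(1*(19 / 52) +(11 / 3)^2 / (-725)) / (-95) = -0.00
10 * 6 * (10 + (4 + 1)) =900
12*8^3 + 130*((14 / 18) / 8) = 221639 / 36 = 6156.64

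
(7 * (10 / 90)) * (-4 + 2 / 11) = -98 / 33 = -2.97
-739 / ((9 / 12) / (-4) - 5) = 11824 / 83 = 142.46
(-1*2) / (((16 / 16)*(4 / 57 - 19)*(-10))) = -57 / 5395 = -0.01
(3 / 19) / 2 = 3 / 38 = 0.08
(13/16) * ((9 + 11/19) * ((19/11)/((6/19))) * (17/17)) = 22477/528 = 42.57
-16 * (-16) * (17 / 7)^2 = 73984 / 49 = 1509.88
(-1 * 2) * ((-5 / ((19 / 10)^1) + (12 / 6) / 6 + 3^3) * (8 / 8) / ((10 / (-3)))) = 1408 / 95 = 14.82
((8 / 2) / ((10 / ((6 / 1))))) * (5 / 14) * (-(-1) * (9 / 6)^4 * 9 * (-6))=-6561 / 28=-234.32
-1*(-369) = 369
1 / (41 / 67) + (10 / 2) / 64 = 4493 / 2624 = 1.71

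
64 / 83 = 0.77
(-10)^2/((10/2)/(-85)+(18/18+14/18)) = 58.17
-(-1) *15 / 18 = 5 / 6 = 0.83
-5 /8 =-0.62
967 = 967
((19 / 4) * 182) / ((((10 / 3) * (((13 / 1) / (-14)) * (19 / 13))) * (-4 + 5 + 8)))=-637 / 30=-21.23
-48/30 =-8/5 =-1.60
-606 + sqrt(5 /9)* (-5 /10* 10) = -606 - 5* sqrt(5) /3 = -609.73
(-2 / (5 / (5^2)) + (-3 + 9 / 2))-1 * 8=-16.50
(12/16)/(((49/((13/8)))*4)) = 39/6272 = 0.01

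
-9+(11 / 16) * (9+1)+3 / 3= -9 / 8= -1.12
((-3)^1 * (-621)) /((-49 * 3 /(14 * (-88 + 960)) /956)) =-1035370944 /7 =-147910134.86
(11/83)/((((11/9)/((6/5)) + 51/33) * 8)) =3267/505636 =0.01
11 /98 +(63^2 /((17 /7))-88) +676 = 3702529 /1666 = 2222.41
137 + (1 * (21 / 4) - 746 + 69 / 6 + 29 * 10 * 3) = 1111 / 4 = 277.75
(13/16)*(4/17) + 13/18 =559/612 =0.91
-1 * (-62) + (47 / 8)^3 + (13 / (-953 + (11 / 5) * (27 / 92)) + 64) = 73741640045 / 224298496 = 328.77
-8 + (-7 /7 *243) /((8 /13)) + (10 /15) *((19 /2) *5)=-8909 /24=-371.21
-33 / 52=-0.63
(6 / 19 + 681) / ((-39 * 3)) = -4315 / 741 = -5.82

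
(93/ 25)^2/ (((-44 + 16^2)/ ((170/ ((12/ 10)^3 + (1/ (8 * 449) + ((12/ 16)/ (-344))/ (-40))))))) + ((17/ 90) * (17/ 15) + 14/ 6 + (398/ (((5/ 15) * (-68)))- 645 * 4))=-98886095947614788/ 38200743443925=-2588.59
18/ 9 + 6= 8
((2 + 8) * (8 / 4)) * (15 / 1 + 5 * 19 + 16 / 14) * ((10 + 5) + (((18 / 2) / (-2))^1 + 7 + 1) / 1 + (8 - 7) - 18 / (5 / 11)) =-312756 / 7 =-44679.43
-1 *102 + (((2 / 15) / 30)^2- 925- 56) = -54826874 / 50625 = -1083.00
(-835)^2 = 697225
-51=-51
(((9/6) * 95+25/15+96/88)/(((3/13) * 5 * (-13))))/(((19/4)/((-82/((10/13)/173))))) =1768015366/47025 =37597.35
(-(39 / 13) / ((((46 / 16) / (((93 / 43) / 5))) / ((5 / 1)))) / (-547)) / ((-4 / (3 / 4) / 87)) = -72819 / 1081966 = -0.07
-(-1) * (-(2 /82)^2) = -1 /1681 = -0.00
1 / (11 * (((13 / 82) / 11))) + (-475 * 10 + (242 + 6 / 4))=-4500.19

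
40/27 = 1.48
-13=-13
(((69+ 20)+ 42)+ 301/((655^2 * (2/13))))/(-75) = -112408463/64353750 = -1.75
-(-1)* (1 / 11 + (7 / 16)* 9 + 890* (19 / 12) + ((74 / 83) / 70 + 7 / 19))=41195795629 / 29142960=1413.58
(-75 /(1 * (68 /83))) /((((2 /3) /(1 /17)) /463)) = -8646525 /2312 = -3739.85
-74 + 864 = 790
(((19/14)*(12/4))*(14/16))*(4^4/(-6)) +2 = -150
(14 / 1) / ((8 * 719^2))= 7 / 2067844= 0.00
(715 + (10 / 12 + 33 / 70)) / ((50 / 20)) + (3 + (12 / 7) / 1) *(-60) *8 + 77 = -997151 / 525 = -1899.34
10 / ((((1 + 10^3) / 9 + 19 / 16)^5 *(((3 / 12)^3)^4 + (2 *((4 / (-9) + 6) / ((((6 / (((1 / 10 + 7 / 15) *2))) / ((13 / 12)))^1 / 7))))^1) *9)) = 280476268308914503680 / 72107768125531668146078477454961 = 0.00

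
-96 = -96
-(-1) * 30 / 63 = 10 / 21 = 0.48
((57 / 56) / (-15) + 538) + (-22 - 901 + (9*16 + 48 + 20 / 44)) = -192.61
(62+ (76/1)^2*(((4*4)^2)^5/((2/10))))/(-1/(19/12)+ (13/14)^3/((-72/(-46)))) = -59598760030526600356032/225319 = -264508363833172525.87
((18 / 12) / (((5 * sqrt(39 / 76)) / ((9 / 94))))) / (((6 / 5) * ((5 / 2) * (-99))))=-sqrt(741) / 201630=-0.00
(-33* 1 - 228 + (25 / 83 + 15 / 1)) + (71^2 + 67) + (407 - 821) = 369209 / 83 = 4448.30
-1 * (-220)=220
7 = 7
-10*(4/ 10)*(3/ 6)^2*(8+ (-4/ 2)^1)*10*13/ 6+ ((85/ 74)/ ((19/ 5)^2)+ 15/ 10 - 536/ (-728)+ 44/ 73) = -11276007101/ 88730551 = -127.08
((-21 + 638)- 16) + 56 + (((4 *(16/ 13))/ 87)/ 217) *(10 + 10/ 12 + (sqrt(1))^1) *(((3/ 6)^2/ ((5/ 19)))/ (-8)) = 2418681736/ 3681405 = 657.00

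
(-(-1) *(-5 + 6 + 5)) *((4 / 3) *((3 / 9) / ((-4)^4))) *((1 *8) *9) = 3 / 4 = 0.75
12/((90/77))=154/15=10.27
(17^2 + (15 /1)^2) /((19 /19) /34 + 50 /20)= 203.21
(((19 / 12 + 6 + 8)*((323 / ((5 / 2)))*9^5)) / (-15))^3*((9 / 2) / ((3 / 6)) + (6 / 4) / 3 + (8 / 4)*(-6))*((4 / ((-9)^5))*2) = -1053974133672455885769 / 6250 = -168635861387592941.72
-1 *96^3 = -884736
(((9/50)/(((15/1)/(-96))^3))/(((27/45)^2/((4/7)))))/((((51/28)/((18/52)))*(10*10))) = -98304/690625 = -0.14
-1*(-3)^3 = 27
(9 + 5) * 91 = 1274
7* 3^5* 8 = 13608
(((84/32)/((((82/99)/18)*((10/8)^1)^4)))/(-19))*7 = -4191264/486875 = -8.61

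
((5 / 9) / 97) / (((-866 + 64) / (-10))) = 25 / 350073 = 0.00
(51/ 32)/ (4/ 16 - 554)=-51/ 17720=-0.00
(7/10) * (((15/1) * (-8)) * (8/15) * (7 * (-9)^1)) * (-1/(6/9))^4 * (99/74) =3536379/185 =19115.56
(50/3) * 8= 400/3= 133.33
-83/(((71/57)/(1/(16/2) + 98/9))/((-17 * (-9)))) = -63778611/568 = -112286.29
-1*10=-10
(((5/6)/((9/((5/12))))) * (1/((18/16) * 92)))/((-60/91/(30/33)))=-2275/4426488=-0.00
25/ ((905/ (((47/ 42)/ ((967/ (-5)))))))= -1175/ 7351134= -0.00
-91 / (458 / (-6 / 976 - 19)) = 844025 / 223504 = 3.78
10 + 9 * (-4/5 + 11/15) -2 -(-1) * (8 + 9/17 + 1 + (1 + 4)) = 1864/85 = 21.93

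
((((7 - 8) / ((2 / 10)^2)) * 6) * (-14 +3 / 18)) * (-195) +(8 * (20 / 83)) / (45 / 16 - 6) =-1712780185 / 4233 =-404625.60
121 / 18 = 6.72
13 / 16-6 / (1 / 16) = -1523 / 16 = -95.19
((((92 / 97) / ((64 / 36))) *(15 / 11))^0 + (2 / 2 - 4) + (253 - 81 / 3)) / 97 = 224 / 97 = 2.31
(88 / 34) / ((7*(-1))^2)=44 / 833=0.05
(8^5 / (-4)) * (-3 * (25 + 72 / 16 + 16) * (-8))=-8945664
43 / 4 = 10.75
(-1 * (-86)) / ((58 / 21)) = 903 / 29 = 31.14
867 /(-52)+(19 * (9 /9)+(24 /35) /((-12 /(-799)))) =87331 /1820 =47.98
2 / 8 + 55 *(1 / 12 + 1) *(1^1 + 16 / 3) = 6797 / 18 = 377.61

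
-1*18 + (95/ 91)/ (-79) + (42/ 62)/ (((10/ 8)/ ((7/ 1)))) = -15844903/ 1114295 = -14.22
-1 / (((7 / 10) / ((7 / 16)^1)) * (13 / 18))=-45 / 52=-0.87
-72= -72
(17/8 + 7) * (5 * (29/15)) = 2117/24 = 88.21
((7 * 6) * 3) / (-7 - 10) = -126 / 17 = -7.41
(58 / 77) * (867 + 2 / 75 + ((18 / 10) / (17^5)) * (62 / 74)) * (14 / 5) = 396276245054048 / 216705674625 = 1828.64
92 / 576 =23 / 144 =0.16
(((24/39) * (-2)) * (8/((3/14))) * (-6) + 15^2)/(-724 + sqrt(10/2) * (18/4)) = -18850064/27251887 - 117162 * sqrt(5)/27251887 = -0.70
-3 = -3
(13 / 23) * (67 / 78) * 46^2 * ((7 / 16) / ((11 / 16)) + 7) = 86296 / 11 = 7845.09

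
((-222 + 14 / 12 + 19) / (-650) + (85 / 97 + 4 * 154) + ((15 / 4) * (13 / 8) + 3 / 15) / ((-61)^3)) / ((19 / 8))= 423967380596011 / 1631471333700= 259.87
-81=-81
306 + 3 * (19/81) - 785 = -12914/27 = -478.30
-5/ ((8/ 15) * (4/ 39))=-2925/ 32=-91.41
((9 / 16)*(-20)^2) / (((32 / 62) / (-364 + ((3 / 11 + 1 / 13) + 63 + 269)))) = -13797.57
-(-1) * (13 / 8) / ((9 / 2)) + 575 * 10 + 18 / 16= 414107 / 72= 5751.49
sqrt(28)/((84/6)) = sqrt(7)/7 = 0.38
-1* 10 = -10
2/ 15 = 0.13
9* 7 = 63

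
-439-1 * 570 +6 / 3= -1007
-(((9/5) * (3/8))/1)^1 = -27/40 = -0.68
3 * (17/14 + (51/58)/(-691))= 510459/140273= 3.64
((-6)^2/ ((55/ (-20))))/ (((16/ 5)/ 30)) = -1350/ 11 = -122.73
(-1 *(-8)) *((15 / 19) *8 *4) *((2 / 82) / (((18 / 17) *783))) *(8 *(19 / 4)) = 21760 / 96309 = 0.23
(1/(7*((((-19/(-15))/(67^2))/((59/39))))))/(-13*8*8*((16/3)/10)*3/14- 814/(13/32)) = -6621275/18143936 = -0.36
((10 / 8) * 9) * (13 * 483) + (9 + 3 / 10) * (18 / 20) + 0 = 1766178 / 25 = 70647.12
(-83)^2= 6889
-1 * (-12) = 12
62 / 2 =31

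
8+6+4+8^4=4114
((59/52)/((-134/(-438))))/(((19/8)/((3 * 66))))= 5116716/16549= 309.19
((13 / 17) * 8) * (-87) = -9048 / 17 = -532.24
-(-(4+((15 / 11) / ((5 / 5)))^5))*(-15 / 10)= -4210737 / 322102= -13.07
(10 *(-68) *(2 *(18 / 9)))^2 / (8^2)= 115600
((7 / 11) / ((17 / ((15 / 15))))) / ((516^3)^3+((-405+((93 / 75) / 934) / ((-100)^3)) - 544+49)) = 23350000000 / 1617624686584076369312764357457142029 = 0.00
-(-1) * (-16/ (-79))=16/ 79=0.20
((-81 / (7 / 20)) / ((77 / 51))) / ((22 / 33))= -123930 / 539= -229.93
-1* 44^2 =-1936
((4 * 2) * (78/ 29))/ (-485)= -624/ 14065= -0.04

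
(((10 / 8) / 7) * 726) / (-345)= -121 / 322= -0.38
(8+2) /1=10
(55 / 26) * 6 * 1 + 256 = 3493 / 13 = 268.69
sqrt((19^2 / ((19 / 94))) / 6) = sqrt(2679) / 3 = 17.25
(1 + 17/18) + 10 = 215/18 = 11.94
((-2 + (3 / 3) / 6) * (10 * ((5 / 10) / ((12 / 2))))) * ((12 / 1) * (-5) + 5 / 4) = 12925 / 144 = 89.76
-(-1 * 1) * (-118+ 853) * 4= 2940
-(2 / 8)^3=-1 / 64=-0.02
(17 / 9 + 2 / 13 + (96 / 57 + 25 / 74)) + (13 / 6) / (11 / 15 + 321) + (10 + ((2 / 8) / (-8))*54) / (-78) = 69755539 / 17593056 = 3.96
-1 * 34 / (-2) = 17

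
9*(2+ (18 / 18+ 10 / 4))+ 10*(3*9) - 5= 314.50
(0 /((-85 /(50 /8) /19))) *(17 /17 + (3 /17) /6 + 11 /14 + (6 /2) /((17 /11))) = 0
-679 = -679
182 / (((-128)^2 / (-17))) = -0.19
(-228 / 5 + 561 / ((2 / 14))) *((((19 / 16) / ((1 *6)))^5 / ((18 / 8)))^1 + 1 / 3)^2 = 242116078471825254288109 / 560952536617829007360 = 431.62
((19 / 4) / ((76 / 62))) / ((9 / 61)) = 1891 / 72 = 26.26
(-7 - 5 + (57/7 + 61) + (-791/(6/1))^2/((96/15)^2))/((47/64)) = 655.61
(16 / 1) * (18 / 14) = 20.57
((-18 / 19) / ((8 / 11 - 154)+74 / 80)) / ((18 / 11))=4840 / 1273627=0.00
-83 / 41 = -2.02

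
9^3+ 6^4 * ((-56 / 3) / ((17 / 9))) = -205335 / 17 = -12078.53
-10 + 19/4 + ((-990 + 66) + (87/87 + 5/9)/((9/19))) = -300013/324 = -925.97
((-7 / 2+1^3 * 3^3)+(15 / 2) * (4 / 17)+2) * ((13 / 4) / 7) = 12051 / 952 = 12.66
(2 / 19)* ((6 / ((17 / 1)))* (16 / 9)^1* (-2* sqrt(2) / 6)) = -64* sqrt(2) / 2907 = -0.03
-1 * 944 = -944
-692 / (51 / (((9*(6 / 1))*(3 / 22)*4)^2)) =-24214464 / 2057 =-11771.74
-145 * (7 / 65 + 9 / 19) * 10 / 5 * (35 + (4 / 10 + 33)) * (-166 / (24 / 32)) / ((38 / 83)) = 6885252384 / 1235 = 5575103.14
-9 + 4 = -5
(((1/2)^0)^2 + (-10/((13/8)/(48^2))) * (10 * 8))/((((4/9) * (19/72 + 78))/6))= -14332710564/73255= -195655.05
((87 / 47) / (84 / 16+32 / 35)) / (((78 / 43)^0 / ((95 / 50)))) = 23142 / 40561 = 0.57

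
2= 2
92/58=46/29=1.59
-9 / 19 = -0.47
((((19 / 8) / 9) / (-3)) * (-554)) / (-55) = -5263 / 5940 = -0.89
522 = 522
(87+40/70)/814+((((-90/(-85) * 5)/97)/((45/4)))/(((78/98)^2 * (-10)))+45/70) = 26784537214/35728297605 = 0.75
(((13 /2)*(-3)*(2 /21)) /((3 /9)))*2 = -78 /7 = -11.14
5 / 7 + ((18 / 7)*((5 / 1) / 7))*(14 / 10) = 3.29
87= 87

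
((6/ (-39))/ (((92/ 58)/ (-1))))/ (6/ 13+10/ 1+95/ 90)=522/ 61985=0.01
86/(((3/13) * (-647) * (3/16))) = -17888/5823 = -3.07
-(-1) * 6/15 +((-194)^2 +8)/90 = 1256/3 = 418.67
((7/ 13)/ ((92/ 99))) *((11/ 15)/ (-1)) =-2541/ 5980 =-0.42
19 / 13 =1.46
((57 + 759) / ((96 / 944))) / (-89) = -8024 / 89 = -90.16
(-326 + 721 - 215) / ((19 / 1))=180 / 19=9.47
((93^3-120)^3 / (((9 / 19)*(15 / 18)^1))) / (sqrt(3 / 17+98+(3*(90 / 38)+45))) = 6588923882739907338*sqrt(15678743) / 242705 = 107495773179631616.27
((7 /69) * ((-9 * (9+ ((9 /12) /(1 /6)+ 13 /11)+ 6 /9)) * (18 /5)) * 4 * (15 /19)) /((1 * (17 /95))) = -3829140 /4301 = -890.29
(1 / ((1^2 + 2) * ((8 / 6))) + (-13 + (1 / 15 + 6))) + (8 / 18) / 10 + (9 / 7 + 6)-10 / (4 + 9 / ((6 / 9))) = 19 / 252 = 0.08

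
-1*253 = -253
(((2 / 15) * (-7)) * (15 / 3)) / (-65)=14 / 195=0.07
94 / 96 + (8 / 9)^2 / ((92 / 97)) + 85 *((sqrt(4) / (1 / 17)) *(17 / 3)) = 488209699 / 29808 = 16378.48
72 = 72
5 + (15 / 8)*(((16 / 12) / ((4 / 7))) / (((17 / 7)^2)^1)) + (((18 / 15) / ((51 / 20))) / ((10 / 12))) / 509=33791403 / 5884040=5.74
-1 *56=-56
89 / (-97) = -89 / 97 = -0.92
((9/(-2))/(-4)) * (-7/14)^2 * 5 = 45/32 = 1.41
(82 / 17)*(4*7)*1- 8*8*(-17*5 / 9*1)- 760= -3136 / 153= -20.50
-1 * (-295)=295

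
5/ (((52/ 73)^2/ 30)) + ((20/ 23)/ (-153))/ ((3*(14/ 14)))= 4219341935/ 14273064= 295.62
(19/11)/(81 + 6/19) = 361/16995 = 0.02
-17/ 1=-17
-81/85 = -0.95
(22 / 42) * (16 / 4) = 44 / 21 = 2.10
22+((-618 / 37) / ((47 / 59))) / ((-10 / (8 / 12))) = 203444 / 8695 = 23.40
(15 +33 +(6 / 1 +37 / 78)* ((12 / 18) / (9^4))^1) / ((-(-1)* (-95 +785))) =1602047 / 23029110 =0.07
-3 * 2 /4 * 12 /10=-9 /5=-1.80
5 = 5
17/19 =0.89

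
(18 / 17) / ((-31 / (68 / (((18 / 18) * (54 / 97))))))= -388 / 93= -4.17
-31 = -31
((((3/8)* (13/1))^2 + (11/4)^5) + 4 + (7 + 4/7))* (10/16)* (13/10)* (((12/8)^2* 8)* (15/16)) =2423046015/917504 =2640.91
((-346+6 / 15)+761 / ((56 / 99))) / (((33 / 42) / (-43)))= -12036861 / 220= -54713.00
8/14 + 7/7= 11/7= 1.57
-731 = -731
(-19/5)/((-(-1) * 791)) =-19/3955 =-0.00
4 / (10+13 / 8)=32 / 93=0.34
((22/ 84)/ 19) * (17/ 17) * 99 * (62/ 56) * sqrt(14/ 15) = 3751 * sqrt(210)/ 37240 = 1.46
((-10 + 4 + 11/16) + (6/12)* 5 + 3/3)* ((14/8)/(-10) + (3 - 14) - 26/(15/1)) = 44921/1920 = 23.40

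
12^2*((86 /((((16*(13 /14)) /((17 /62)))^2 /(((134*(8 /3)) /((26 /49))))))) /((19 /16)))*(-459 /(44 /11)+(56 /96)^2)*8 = -263480616746200 /120345069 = -2189376.09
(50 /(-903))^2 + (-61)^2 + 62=3084694747 /815409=3783.00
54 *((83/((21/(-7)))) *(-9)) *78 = 1048788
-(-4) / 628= 1 / 157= 0.01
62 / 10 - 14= -39 / 5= -7.80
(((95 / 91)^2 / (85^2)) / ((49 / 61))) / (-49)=-22021 / 5746094809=-0.00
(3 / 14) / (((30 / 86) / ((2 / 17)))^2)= 3698 / 151725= 0.02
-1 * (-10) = 10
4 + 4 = 8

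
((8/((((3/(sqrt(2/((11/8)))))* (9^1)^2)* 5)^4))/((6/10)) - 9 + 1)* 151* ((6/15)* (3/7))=-382242226743407504/1845816492279375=-207.09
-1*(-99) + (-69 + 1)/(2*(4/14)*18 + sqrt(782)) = 1657269/16567 -1666*sqrt(782)/16567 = 97.22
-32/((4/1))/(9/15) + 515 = 1505/3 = 501.67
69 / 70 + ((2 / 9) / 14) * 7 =691 / 630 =1.10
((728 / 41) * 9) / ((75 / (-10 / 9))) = -1456 / 615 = -2.37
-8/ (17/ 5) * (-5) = 200/ 17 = 11.76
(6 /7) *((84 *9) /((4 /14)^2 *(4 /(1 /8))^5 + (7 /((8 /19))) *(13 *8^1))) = 10584 /44767483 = 0.00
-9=-9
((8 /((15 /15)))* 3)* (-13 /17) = -312 /17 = -18.35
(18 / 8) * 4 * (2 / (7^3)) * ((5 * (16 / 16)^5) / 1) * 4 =360 / 343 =1.05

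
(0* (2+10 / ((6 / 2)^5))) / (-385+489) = 0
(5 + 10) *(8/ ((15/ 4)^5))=8192/ 50625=0.16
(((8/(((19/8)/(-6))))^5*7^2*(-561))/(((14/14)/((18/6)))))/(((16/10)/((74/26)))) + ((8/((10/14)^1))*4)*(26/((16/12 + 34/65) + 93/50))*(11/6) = 115392164832240315490240/233275762889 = 494659896952.72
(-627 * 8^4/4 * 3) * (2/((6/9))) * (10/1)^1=-57784320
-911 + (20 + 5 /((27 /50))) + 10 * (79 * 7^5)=358469503 /27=13276648.26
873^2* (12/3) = 3048516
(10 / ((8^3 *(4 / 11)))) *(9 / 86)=495 / 88064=0.01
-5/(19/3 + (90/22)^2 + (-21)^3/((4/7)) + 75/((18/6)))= 1452/4692481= 0.00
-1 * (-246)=246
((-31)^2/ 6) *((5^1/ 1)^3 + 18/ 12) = 243133/ 12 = 20261.08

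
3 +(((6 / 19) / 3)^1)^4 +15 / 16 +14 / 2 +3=29061839 / 2085136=13.94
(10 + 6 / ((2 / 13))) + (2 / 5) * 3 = 251 / 5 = 50.20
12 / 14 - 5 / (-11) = 101 / 77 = 1.31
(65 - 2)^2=3969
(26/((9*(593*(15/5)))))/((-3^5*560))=-13/1089388440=-0.00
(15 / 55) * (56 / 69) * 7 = 392 / 253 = 1.55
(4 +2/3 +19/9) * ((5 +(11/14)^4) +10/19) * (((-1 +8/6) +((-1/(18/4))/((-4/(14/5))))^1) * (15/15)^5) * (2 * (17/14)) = 49185375613/1034638920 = 47.54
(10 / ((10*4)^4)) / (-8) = -0.00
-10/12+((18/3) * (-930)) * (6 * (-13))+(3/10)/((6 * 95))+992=2486517653/5700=436231.17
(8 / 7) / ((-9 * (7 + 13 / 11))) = -44 / 2835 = -0.02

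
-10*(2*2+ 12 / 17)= -47.06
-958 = -958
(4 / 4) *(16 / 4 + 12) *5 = 80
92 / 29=3.17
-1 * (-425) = 425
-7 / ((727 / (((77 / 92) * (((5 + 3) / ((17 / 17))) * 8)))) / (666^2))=-228767.83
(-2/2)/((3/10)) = -10/3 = -3.33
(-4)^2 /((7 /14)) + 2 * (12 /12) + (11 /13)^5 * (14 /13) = 166366220 /4826809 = 34.47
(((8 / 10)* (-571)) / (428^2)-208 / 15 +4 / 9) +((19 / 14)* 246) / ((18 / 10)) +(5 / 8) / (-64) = 317674107217 / 1846494720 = 172.04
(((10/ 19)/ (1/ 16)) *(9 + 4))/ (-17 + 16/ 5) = -10400/ 1311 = -7.93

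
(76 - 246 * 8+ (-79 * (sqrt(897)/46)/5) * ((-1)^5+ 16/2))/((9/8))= -15136/9 - 2212 * sqrt(897)/1035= -1745.79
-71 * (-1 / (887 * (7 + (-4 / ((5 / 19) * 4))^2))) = 1775 / 475432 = 0.00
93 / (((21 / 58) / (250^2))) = 16053571.43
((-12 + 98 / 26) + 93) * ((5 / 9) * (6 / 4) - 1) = -551 / 39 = -14.13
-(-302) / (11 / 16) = 4832 / 11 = 439.27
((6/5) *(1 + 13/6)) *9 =171/5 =34.20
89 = 89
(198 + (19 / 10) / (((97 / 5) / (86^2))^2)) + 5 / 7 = 18201109239 / 65863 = 276348.01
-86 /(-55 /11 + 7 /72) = 6192 /353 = 17.54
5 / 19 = 0.26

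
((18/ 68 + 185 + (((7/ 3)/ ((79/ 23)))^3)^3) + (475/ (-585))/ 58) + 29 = 3239739550536527967143772104/ 15119080718519141673768693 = 214.28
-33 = -33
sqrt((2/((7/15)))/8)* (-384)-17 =-192* sqrt(105)/7-17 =-298.06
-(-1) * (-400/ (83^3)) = -400/ 571787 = -0.00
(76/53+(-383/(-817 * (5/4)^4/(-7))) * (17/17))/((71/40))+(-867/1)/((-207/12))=444694040828/8838816625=50.31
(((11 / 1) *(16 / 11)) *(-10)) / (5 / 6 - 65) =2.49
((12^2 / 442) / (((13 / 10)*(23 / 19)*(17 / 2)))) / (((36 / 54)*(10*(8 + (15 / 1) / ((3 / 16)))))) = 513 / 12356773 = 0.00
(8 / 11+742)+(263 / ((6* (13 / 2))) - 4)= 319807 / 429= 745.47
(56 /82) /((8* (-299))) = -7 /24518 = -0.00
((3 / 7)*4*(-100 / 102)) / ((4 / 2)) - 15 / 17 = -205 / 119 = -1.72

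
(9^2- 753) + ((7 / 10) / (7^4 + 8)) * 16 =-672.00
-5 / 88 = -0.06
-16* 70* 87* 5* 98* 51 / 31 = -2435025600 / 31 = -78549212.90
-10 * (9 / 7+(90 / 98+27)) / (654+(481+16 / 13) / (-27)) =-1004562 / 2188193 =-0.46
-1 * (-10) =10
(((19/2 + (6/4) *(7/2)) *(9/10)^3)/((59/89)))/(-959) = -64881/3836000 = -0.02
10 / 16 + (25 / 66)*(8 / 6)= 895 / 792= 1.13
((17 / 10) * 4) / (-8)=-17 / 20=-0.85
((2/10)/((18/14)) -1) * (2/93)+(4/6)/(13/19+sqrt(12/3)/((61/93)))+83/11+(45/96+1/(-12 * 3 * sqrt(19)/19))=52106539211/6374190240 -sqrt(19)/36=8.05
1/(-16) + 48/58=355/464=0.77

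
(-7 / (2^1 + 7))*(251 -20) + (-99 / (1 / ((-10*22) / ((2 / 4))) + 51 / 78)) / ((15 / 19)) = -4160717 / 11181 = -372.12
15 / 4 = 3.75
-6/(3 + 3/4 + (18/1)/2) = -8/17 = -0.47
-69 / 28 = -2.46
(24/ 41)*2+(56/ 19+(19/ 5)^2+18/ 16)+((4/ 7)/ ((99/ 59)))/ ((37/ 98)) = 11747817901/ 570695400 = 20.59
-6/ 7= -0.86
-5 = -5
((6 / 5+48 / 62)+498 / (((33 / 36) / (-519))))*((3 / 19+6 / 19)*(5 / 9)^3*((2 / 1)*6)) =-5341510600 / 19437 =-274811.47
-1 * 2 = -2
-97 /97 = -1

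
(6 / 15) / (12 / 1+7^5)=2 / 84095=0.00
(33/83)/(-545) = -33/45235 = -0.00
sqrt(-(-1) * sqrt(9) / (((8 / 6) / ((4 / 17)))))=3 * sqrt(17) / 17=0.73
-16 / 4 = -4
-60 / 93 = -20 / 31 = -0.65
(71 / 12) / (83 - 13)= 71 / 840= 0.08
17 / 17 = 1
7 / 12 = 0.58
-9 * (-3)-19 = 8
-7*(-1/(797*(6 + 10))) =7/12752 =0.00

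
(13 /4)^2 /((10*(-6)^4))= 169 /207360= 0.00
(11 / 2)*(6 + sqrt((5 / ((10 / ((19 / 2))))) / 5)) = 11*sqrt(95) / 20 + 33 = 38.36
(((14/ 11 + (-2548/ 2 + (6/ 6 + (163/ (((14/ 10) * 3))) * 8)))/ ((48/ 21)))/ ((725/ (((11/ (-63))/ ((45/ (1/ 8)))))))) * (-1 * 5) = -222049/ 157852800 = -0.00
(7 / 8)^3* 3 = 1029 / 512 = 2.01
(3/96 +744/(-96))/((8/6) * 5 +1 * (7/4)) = -741/808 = -0.92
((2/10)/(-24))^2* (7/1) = 0.00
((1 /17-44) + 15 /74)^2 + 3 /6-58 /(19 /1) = 57446325697 /30068716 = 1910.50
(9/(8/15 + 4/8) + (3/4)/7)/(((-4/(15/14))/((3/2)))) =-344385/97216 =-3.54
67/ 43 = 1.56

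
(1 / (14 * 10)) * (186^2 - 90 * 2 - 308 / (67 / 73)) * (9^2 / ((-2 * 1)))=-46238607 / 4690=-9858.98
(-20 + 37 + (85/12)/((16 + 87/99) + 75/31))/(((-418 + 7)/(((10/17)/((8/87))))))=-11697585/43274464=-0.27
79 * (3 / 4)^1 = 59.25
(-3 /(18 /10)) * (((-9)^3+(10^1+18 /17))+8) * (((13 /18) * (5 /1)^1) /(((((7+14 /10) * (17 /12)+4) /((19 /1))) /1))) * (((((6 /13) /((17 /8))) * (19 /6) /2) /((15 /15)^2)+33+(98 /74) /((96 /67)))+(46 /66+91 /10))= 44882970334925 /199488608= 224990.14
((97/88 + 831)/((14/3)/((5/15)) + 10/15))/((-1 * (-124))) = 219675/480128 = 0.46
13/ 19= 0.68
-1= -1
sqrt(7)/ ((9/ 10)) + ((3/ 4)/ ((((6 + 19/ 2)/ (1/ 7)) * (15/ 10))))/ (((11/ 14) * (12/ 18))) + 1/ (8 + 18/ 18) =368/ 3069 + 10 * sqrt(7)/ 9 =3.06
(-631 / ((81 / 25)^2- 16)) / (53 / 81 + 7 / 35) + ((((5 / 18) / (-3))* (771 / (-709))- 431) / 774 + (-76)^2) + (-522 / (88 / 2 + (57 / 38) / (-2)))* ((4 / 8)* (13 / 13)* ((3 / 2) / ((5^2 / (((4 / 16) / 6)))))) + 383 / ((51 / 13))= 7501970352414844427 / 1248811571662650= 6007.29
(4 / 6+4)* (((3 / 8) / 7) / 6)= 1 / 24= 0.04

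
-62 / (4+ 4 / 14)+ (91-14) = 938 / 15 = 62.53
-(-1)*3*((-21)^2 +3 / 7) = 9270 / 7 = 1324.29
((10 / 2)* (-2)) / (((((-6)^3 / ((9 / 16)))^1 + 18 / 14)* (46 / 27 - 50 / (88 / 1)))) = 27720 / 1204657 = 0.02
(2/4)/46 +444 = 40849/92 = 444.01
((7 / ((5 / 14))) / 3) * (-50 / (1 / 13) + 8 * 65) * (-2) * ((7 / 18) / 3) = 220.20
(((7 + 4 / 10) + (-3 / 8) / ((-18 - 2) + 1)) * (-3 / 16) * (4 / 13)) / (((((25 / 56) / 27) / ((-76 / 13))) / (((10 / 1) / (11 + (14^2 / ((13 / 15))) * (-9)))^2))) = 12789252 / 3462922445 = 0.00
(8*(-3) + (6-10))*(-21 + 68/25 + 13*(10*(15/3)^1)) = -17688.16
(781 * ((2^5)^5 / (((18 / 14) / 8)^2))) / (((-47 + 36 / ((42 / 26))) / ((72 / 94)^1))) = -2301097448308736 / 73179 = -31444778533.58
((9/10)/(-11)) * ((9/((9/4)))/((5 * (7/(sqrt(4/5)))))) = -36 * sqrt(5)/9625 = -0.01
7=7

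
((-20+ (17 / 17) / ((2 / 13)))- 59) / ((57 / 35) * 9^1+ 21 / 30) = -203 / 43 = -4.72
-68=-68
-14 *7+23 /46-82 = -359 /2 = -179.50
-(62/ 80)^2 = -961/ 1600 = -0.60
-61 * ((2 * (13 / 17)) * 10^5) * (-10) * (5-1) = 373176470.59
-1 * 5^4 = -625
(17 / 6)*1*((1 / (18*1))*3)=17 / 36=0.47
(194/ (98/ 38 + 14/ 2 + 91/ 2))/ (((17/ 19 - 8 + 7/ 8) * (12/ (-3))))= 280136/ 1982071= 0.14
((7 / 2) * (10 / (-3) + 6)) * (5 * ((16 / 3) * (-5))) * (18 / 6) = -11200 / 3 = -3733.33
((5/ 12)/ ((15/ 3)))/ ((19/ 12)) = 0.05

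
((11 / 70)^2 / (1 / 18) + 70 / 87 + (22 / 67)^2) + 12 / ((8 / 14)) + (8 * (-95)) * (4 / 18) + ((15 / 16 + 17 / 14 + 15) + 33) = -2213267933077 / 22963928400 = -96.38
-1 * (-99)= 99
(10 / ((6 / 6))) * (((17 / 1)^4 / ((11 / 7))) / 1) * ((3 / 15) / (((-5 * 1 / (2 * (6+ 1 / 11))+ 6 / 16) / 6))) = -3760449504 / 209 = -17992581.36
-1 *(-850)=850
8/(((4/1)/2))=4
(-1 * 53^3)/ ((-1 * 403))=148877/ 403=369.42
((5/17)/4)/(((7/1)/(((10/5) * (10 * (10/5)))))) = 0.42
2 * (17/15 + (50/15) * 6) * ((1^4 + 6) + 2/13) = 19654/65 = 302.37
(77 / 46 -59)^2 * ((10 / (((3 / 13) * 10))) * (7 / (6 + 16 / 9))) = 271196991 / 21160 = 12816.49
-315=-315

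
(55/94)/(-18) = -55/1692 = -0.03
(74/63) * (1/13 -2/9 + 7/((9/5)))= 10804/2457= 4.40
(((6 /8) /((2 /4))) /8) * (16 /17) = 3 /17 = 0.18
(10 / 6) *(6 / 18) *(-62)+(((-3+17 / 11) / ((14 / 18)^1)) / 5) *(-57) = -45478 / 3465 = -13.12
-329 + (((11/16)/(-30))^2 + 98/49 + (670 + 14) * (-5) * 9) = -31107.00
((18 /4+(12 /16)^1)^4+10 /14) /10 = 76.04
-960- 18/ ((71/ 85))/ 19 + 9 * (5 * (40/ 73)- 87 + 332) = 124920375/ 98477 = 1268.52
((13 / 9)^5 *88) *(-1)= -32673784 / 59049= -553.33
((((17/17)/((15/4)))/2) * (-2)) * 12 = -16/5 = -3.20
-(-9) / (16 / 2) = 9 / 8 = 1.12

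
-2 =-2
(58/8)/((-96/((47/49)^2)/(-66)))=704671/153664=4.59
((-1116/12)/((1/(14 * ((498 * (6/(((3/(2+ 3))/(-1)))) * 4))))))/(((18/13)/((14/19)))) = 262240160/19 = 13802113.68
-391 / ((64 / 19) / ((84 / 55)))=-156009 / 880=-177.28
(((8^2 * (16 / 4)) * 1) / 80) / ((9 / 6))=32 / 15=2.13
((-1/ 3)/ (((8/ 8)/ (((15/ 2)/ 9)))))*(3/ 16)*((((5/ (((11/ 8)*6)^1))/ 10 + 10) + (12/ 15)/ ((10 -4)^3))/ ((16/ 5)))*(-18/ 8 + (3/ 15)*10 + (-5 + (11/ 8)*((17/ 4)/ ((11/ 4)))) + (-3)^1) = 7323295/ 7299072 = 1.00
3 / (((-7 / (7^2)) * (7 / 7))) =-21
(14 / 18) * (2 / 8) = 7 / 36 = 0.19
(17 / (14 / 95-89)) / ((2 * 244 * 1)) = -1615 / 4119208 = -0.00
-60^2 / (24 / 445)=-66750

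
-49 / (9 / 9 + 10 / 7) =-343 / 17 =-20.18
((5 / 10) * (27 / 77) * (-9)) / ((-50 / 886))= 107649 / 3850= 27.96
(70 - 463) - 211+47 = -557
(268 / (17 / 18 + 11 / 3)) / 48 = 1.21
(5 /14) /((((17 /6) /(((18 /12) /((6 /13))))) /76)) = 3705 /119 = 31.13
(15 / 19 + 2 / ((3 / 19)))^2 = 181.07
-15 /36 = -5 /12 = -0.42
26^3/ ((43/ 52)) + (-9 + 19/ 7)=6395772/ 301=21248.41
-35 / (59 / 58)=-2030 / 59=-34.41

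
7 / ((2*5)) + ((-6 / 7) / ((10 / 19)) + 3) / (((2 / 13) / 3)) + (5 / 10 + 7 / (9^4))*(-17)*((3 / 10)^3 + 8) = -150391571 / 3674160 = -40.93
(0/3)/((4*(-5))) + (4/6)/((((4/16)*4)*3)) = 2/9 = 0.22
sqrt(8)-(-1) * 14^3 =2 * sqrt(2)+ 2744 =2746.83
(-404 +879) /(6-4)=475 /2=237.50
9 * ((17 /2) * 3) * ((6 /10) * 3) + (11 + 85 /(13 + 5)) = 19297 /45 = 428.82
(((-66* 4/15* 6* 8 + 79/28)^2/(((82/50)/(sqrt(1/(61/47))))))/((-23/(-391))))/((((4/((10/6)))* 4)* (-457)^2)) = 1181073905965* sqrt(2867)/19656373325568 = 3.22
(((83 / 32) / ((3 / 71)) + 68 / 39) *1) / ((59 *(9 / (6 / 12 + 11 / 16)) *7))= 213845 / 10603008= 0.02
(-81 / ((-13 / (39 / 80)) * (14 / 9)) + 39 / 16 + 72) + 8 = 94517 / 1120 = 84.39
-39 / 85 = -0.46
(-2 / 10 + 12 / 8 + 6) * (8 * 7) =2044 / 5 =408.80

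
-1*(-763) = 763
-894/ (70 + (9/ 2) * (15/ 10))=-3576/ 307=-11.65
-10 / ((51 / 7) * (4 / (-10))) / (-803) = -175 / 40953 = -0.00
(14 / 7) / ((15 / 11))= 1.47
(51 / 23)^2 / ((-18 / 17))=-4913 / 1058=-4.64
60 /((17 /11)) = 660 /17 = 38.82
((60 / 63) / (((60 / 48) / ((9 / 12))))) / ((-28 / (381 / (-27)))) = 127 / 441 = 0.29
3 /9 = 1 /3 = 0.33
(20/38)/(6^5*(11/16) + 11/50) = 500/5078909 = 0.00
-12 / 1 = -12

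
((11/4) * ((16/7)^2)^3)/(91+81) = 11534336/5058907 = 2.28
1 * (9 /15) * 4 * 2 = 24 /5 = 4.80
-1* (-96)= 96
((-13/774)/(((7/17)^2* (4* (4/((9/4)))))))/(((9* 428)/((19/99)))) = -71383/102848030208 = -0.00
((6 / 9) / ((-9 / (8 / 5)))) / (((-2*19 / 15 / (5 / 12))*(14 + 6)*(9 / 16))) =8 / 4617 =0.00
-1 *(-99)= 99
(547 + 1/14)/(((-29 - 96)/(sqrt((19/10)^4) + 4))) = -5828499/175000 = -33.31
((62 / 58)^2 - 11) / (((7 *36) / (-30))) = 20725 / 17661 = 1.17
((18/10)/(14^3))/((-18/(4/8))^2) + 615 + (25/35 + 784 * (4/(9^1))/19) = 23801048339/37537920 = 634.05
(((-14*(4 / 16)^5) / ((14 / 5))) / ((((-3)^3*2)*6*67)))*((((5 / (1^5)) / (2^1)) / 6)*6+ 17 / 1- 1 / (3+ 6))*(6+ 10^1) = 1745 / 25007616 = 0.00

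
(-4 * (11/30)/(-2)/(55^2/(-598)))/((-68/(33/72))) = 299/306000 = 0.00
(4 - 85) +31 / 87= -7016 / 87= -80.64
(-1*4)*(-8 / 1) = 32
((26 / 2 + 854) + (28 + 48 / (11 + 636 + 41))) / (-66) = -19244 / 1419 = -13.56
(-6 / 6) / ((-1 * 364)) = 1 / 364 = 0.00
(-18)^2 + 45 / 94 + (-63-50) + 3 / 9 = 211.81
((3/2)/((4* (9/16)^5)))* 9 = 59.93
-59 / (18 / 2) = -59 / 9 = -6.56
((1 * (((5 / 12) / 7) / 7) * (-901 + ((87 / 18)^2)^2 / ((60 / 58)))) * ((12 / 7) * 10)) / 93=-72598655 / 124023312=-0.59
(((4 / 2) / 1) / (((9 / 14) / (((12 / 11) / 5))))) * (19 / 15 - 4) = -4592 / 2475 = -1.86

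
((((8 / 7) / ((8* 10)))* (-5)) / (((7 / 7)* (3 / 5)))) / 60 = -1 / 504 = -0.00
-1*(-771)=771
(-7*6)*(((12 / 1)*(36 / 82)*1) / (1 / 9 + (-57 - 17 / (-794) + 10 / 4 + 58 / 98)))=794149272 / 193004999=4.11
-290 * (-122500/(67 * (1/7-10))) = -248675000/4623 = -53790.83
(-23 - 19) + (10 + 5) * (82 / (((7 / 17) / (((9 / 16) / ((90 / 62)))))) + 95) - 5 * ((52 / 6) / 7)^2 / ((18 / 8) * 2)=80612443 / 31752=2538.81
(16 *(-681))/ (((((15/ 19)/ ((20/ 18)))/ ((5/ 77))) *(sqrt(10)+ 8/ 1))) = -2760320/ 18711+ 345040 *sqrt(10)/ 18711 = -89.21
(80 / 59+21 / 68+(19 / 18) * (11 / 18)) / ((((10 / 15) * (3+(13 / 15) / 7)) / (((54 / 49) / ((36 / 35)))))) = 9382825 / 7895616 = 1.19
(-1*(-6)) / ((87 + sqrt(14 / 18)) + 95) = 1404 / 42587 - 18*sqrt(7) / 298109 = 0.03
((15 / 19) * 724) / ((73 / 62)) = 673320 / 1387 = 485.45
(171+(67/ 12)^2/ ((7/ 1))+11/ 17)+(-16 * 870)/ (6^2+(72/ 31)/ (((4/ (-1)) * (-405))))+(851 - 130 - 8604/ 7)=-309255402769/ 430302096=-718.69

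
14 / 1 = 14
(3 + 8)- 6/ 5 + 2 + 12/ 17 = 1063/ 85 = 12.51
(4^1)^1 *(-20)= -80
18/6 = 3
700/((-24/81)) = -4725/2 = -2362.50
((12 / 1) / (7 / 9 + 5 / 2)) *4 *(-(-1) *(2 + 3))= 4320 / 59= 73.22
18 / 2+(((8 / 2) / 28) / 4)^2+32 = 32145 / 784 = 41.00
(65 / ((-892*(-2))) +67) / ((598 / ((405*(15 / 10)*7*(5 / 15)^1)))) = 339046155 / 2133664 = 158.90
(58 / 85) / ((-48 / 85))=-29 / 24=-1.21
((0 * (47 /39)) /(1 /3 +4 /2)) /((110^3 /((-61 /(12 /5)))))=0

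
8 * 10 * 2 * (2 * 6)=1920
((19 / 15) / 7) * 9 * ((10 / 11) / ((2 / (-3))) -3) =-2736 / 385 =-7.11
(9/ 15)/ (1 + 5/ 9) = 27/ 70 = 0.39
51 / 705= 17 / 235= 0.07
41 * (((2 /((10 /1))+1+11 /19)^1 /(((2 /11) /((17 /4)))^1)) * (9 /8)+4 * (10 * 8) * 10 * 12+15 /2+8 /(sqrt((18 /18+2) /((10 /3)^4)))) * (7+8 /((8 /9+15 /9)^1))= 7642400 * sqrt(3) /621+2233510763931 /139840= 15993217.58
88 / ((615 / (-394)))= -34672 / 615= -56.38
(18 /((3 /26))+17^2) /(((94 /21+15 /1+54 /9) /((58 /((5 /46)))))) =4986492 /535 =9320.55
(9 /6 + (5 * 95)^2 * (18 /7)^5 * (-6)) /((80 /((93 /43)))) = -475788493790847 /115632160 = -4114672.72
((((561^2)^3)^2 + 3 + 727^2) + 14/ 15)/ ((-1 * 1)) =-14576242809809535159754358027292809/ 15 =-971749520653969010650290500000000.00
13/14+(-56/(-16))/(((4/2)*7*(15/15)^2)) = 33/28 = 1.18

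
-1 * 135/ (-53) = 135/ 53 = 2.55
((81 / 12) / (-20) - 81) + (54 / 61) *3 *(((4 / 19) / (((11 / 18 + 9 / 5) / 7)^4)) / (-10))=-7304960219373 / 85628867120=-85.31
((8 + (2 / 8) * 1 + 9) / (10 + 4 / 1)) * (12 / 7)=207 / 98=2.11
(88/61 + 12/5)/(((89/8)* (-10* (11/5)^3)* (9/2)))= -46880/65033991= -0.00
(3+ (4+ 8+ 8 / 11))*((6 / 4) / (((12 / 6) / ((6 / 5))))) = 1557 / 110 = 14.15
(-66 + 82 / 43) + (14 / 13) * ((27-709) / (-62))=-29206 / 559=-52.25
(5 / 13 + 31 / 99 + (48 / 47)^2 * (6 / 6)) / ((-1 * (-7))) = 706990 / 2842983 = 0.25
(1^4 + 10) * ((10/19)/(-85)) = -22/323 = -0.07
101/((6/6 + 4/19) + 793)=1919/15090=0.13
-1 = -1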